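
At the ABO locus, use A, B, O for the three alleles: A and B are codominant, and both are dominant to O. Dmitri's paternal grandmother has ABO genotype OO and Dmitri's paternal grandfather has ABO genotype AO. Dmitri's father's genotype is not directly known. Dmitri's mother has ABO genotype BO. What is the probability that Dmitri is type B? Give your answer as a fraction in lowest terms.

3/8

Dmitri's father's ABO genotype from OO × AO: 1/2 AO, 1/2 OO.
Crossing each possibility with the mother BO and summing P(type B): 1/2·1/4 + 1/2·1/2 = 3/8.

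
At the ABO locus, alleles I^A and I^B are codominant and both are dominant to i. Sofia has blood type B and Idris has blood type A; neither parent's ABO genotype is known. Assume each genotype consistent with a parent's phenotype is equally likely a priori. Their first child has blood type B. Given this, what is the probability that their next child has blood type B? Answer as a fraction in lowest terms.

Possible genotypes: Sofia ∈ {I^B I^B, I^B i}; Idris ∈ {I^A I^A, I^A i}.
Weight each parental genotype pair by prior × P(type-B child):
  I^B I^B × I^A i: posterior weight 2/3; P(next child type B) = 1/2.
  I^B i × I^A i: posterior weight 1/3; P(next child type B) = 1/4.
Weighted sum = 5/12.

5/12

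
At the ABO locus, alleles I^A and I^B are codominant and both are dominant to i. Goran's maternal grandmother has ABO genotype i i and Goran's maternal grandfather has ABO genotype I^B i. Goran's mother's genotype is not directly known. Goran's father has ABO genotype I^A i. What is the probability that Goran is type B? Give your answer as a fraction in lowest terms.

Goran's mother's ABO genotype from i i × I^B i: 1/2 I^B i, 1/2 i i.
Crossing each possibility with the father I^A i and summing P(type B): 1/2·1/4 + 1/2·0 = 1/8.

1/8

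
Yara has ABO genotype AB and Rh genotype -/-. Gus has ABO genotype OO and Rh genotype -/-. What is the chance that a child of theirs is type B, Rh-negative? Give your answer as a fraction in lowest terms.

1/2

ABO cross AB × OO → offspring phenotypes: 1/2 A, 1/2 B.
Rh cross -/- × -/- → 1 Rh-.
Independent loci: P(type B, Rh-negative) = 1/2 × 1 = 1/2.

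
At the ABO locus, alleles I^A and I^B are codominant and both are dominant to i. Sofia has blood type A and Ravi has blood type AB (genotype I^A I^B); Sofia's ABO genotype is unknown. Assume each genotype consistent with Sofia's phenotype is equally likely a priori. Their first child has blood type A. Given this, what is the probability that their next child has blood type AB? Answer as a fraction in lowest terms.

Possible genotypes: Sofia ∈ {I^A I^A, I^A i}; Ravi ∈ {I^A I^B}.
Weight each parental genotype pair by prior × P(type-A child):
  I^A I^A × I^A I^B: posterior weight 1/2; P(next child type AB) = 1/2.
  I^A i × I^A I^B: posterior weight 1/2; P(next child type AB) = 1/4.
Weighted sum = 3/8.

3/8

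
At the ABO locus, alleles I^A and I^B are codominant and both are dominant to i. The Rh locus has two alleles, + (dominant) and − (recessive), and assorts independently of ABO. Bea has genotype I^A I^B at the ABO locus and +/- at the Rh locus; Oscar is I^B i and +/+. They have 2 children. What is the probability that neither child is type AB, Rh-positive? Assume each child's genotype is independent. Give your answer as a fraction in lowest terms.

9/16

ABO cross I^A I^B × I^B i → 1/4 A, 1/2 B, 1/4 AB.
Rh cross +/- × +/+ → 1 Rh+; so P(type AB, Rh-positive) = 1/4 × 1 = 1/4 per child.
P(not type AB, Rh-positive) = 3/4 for one child; (3/4)^2 = 9/16.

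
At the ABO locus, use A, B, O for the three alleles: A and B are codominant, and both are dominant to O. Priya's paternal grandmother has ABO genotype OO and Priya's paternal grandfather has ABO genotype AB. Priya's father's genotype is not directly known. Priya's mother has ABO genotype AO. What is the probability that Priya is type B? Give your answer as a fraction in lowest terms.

1/8

Priya's father's ABO genotype from OO × AB: 1/2 AO, 1/2 BO.
Crossing each possibility with the mother AO and summing P(type B): 1/2·0 + 1/2·1/4 = 1/8.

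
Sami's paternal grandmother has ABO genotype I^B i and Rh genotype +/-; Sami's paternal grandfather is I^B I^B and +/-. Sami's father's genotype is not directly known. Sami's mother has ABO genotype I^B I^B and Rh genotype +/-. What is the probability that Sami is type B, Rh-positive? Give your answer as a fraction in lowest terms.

3/4

Sami's father's ABO genotype from I^B i × I^B I^B: 1/2 I^B I^B, 1/2 I^B i.
Crossing each possibility with the mother I^B I^B and summing P(type B): 1/2·1 + 1/2·1 = 1.
Similarly for Rh via the father's Rh distribution: P(Rh+) = 3/4.
Independent loci: 1 × 3/4 = 3/4.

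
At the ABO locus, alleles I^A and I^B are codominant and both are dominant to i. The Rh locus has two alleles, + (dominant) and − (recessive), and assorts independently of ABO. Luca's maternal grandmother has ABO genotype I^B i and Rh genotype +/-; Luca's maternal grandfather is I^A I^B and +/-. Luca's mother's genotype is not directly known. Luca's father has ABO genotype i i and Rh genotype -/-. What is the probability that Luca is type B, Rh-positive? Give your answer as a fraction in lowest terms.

1/4

Luca's mother's ABO genotype from I^B i × I^A I^B: 1/4 I^A I^B, 1/4 I^A i, 1/4 I^B I^B, 1/4 I^B i.
Crossing each possibility with the father i i and summing P(type B): 1/4·1/2 + 1/4·0 + 1/4·1 + 1/4·1/2 = 1/2.
Similarly for Rh via the mother's Rh distribution: P(Rh+) = 1/2.
Independent loci: 1/2 × 1/2 = 1/4.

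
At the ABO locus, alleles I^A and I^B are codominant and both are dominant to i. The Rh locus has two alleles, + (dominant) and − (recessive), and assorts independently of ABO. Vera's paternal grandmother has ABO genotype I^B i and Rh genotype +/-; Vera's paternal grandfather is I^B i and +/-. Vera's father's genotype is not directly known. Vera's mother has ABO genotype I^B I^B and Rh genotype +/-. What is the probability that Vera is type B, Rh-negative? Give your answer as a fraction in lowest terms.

Vera's father's ABO genotype from I^B i × I^B i: 1/4 I^B I^B, 1/2 I^B i, 1/4 i i.
Crossing each possibility with the mother I^B I^B and summing P(type B): 1/4·1 + 1/2·1 + 1/4·1 = 1.
Similarly for Rh via the father's Rh distribution: P(Rh-) = 1/4.
Independent loci: 1 × 1/4 = 1/4.

1/4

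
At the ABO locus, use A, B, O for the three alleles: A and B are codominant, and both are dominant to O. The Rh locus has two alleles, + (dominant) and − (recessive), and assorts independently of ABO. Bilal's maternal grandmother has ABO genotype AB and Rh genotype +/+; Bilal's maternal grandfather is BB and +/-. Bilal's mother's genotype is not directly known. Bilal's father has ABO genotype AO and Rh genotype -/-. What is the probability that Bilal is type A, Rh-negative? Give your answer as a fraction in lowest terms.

Bilal's mother's ABO genotype from AB × BB: 1/2 AB, 1/2 BB.
Crossing each possibility with the father AO and summing P(type A): 1/2·1/2 + 1/2·0 = 1/4.
Similarly for Rh via the mother's Rh distribution: P(Rh-) = 1/4.
Independent loci: 1/4 × 1/4 = 1/16.

1/16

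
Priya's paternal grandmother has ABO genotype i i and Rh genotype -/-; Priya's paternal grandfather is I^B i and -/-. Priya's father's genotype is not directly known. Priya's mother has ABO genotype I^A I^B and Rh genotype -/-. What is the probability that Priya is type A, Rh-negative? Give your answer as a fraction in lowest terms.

3/8

Priya's father's ABO genotype from i i × I^B i: 1/2 I^B i, 1/2 i i.
Crossing each possibility with the mother I^A I^B and summing P(type A): 1/2·1/4 + 1/2·1/2 = 3/8.
Similarly for Rh via the father's Rh distribution: P(Rh-) = 1.
Independent loci: 3/8 × 1 = 3/8.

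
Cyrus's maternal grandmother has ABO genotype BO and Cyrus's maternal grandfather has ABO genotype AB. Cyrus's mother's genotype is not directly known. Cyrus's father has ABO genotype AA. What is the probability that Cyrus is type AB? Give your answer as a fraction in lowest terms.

Cyrus's mother's ABO genotype from BO × AB: 1/4 AB, 1/4 AO, 1/4 BB, 1/4 BO.
Crossing each possibility with the father AA and summing P(type AB): 1/4·1/2 + 1/4·0 + 1/4·1 + 1/4·1/2 = 1/2.

1/2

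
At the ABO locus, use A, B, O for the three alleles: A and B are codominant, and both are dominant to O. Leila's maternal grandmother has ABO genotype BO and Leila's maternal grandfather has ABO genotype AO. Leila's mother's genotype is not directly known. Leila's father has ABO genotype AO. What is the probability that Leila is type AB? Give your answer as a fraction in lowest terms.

Leila's mother's ABO genotype from BO × AO: 1/4 AB, 1/4 AO, 1/4 BO, 1/4 OO.
Crossing each possibility with the father AO and summing P(type AB): 1/4·1/4 + 1/4·0 + 1/4·1/4 + 1/4·0 = 1/8.

1/8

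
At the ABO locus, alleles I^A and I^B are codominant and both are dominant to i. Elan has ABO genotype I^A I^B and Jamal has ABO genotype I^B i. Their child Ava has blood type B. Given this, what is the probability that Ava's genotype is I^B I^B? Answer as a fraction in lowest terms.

1/2

Cross I^A I^B × I^B i → 1/4 I^A I^B, 1/4 I^A i, 1/4 I^B I^B, 1/4 I^B i.
Type-B genotypes among offspring: I^B I^B (1/4), I^B i (1/4); total 1/2.
P(I^B I^B | type B) = (1/4) / (1/2) = 1/2.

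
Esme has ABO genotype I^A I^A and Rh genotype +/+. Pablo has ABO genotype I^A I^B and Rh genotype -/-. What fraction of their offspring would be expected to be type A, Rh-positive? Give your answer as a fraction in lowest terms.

ABO cross I^A I^A × I^A I^B → offspring phenotypes: 1/2 A, 1/2 AB.
Rh cross +/+ × -/- → 1 Rh+.
Independent loci: P(type A, Rh-positive) = 1/2 × 1 = 1/2.

1/2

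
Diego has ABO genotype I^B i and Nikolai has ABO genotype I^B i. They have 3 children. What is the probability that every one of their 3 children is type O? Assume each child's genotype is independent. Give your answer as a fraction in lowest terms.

ABO cross I^B i × I^B i → 1/4 O, 3/4 B.
So P(type O) = 1/4 per child.
All 3 independent: (1/4)^3 = 1/64.

1/64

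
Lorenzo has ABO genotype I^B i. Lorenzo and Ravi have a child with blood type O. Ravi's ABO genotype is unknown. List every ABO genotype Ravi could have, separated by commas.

I^A i, I^B i, i i

For each candidate genotype of Ravi, check whether crossing it with I^B i can produce every observed child phenotype.
  I^A I^A → possible child types {A, AB} ✗
  I^A I^B → possible child types {A, B, AB} ✗
  I^A i → possible child types {O, A, B, AB} ✓
  I^B I^B → possible child types {B} ✗
  I^B i → possible child types {O, B} ✓
  i i → possible child types {O, B} ✓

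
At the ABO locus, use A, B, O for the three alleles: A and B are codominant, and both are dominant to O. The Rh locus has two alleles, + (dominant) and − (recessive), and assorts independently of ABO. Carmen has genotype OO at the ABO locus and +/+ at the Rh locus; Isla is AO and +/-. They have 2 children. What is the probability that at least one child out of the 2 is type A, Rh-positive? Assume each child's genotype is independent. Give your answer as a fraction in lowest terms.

3/4

ABO cross OO × AO → 1/2 O, 1/2 A.
Rh cross +/+ × +/- → 1 Rh+; so P(type A, Rh-positive) = 1/2 × 1 = 1/2 per child.
P(none) = (1/2)^2 = 1/4; P(at least one) = 1 − 1/4 = 3/4.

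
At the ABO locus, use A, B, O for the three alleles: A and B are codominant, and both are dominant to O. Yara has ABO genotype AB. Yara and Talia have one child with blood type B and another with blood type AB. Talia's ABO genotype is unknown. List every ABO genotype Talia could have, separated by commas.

For each candidate genotype of Talia, check whether crossing it with AB can produce every observed child phenotype.
  AA → possible child types {A, AB} ✗
  AB → possible child types {A, B, AB} ✓
  AO → possible child types {A, B, AB} ✓
  BB → possible child types {B, AB} ✓
  BO → possible child types {A, B, AB} ✓
  OO → possible child types {A, B} ✗

AB, AO, BB, BO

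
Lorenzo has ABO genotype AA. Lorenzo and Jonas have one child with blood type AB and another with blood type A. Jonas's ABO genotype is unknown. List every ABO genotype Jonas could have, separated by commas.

For each candidate genotype of Jonas, check whether crossing it with AA can produce every observed child phenotype.
  AA → possible child types {A} ✗
  AB → possible child types {A, AB} ✓
  AO → possible child types {A} ✗
  BB → possible child types {AB} ✗
  BO → possible child types {A, AB} ✓
  OO → possible child types {A} ✗

AB, BO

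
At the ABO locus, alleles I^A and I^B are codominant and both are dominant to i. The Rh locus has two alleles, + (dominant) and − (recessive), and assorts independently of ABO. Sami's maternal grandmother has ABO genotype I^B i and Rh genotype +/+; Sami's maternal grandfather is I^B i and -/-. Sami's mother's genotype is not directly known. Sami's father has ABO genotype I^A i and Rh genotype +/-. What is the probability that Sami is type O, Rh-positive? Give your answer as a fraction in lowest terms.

3/16

Sami's mother's ABO genotype from I^B i × I^B i: 1/4 I^B I^B, 1/2 I^B i, 1/4 i i.
Crossing each possibility with the father I^A i and summing P(type O): 1/4·0 + 1/2·1/4 + 1/4·1/2 = 1/4.
Similarly for Rh via the mother's Rh distribution: P(Rh+) = 3/4.
Independent loci: 1/4 × 3/4 = 3/16.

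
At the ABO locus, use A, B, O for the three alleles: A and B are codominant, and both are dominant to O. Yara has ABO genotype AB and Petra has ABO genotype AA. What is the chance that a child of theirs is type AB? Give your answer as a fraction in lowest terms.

ABO cross AB × AA → offspring phenotypes: 1/2 A, 1/2 AB.
So P(type AB) = 1/2.

1/2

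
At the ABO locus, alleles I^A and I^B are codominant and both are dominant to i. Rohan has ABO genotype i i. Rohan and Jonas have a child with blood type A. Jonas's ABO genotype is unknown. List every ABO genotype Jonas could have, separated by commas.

For each candidate genotype of Jonas, check whether crossing it with i i can produce every observed child phenotype.
  I^A I^A → possible child types {A} ✓
  I^A I^B → possible child types {A, B} ✓
  I^A i → possible child types {O, A} ✓
  I^B I^B → possible child types {B} ✗
  I^B i → possible child types {O, B} ✗
  i i → possible child types {O} ✗

I^A I^A, I^A I^B, I^A i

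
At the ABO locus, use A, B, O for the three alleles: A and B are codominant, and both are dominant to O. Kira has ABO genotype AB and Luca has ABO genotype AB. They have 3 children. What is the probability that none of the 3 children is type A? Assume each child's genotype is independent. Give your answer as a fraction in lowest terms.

27/64

ABO cross AB × AB → 1/4 A, 1/4 B, 1/2 AB.
So P(type A) = 1/4 per child.
P(not type A) = 3/4 for one child; (3/4)^3 = 27/64.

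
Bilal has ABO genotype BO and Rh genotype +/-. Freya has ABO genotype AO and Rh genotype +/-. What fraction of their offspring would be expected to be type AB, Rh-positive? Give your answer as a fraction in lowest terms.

3/16

ABO cross BO × AO → offspring phenotypes: 1/4 O, 1/4 A, 1/4 B, 1/4 AB.
Rh cross +/- × +/- → 3/4 Rh+, 1/4 Rh-.
Independent loci: P(type AB, Rh-positive) = 1/4 × 3/4 = 3/16.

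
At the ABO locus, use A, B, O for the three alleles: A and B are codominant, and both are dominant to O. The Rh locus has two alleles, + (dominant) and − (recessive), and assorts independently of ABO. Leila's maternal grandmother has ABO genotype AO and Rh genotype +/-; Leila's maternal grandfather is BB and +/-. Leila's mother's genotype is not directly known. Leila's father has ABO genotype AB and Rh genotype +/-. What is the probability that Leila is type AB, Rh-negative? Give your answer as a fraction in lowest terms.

3/32

Leila's mother's ABO genotype from AO × BB: 1/2 AB, 1/2 BO.
Crossing each possibility with the father AB and summing P(type AB): 1/2·1/2 + 1/2·1/4 = 3/8.
Similarly for Rh via the mother's Rh distribution: P(Rh-) = 1/4.
Independent loci: 3/8 × 1/4 = 3/32.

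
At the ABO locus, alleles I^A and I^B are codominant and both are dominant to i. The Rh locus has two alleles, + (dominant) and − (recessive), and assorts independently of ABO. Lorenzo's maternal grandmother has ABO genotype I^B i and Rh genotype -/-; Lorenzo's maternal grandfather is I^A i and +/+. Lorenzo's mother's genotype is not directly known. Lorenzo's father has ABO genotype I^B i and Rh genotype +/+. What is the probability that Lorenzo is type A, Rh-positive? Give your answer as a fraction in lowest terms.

Lorenzo's mother's ABO genotype from I^B i × I^A i: 1/4 I^A I^B, 1/4 I^A i, 1/4 I^B i, 1/4 i i.
Crossing each possibility with the father I^B i and summing P(type A): 1/4·1/4 + 1/4·1/4 + 1/4·0 + 1/4·0 = 1/8.
Similarly for Rh via the mother's Rh distribution: P(Rh+) = 1.
Independent loci: 1/8 × 1 = 1/8.

1/8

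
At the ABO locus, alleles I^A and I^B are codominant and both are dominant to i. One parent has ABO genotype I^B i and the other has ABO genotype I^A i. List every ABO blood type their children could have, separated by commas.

Gametes from I^B i × I^A i give offspring ABO genotypes I^A I^B, I^A i, I^B i, i i, i.e. phenotypes O, A, B, AB.

O, A, B, AB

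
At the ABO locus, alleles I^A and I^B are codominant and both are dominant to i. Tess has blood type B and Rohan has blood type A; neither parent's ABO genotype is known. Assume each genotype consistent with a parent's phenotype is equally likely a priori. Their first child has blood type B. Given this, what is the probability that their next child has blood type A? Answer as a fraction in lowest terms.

1/12

Possible genotypes: Tess ∈ {I^B I^B, I^B i}; Rohan ∈ {I^A I^A, I^A i}.
Weight each parental genotype pair by prior × P(type-B child):
  I^B I^B × I^A i: posterior weight 2/3; P(next child type A) = 0.
  I^B i × I^A i: posterior weight 1/3; P(next child type A) = 1/4.
Weighted sum = 1/12.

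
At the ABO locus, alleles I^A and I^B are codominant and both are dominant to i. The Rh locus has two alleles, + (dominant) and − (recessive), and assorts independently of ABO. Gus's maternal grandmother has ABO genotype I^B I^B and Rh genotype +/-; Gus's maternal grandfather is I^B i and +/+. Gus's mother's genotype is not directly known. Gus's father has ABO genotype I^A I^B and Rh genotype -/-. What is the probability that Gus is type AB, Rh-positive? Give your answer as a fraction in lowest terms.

9/32

Gus's mother's ABO genotype from I^B I^B × I^B i: 1/2 I^B I^B, 1/2 I^B i.
Crossing each possibility with the father I^A I^B and summing P(type AB): 1/2·1/2 + 1/2·1/4 = 3/8.
Similarly for Rh via the mother's Rh distribution: P(Rh+) = 3/4.
Independent loci: 3/8 × 3/4 = 9/32.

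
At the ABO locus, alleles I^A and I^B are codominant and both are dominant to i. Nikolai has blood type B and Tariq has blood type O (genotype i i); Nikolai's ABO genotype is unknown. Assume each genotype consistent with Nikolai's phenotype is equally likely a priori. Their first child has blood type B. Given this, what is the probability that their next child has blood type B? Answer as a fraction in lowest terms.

5/6

Possible genotypes: Nikolai ∈ {I^B I^B, I^B i}; Tariq ∈ {i i}.
Weight each parental genotype pair by prior × P(type-B child):
  I^B I^B × i i: posterior weight 2/3; P(next child type B) = 1.
  I^B i × i i: posterior weight 1/3; P(next child type B) = 1/2.
Weighted sum = 5/6.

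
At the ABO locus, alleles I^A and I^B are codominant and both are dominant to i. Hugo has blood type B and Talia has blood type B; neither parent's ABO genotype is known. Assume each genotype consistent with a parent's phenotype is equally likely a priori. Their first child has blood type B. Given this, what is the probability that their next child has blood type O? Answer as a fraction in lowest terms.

1/20

Possible genotypes: Hugo ∈ {I^B I^B, I^B i}; Talia ∈ {I^B I^B, I^B i}.
Weight each parental genotype pair by prior × P(type-B child):
  I^B I^B × I^B I^B: posterior weight 4/15; P(next child type O) = 0.
  I^B I^B × I^B i: posterior weight 4/15; P(next child type O) = 0.
  I^B i × I^B I^B: posterior weight 4/15; P(next child type O) = 0.
  I^B i × I^B i: posterior weight 1/5; P(next child type O) = 1/4.
Weighted sum = 1/20.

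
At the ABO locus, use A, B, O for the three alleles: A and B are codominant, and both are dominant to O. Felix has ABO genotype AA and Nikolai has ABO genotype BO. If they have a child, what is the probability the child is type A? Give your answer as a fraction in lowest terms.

1/2

ABO cross AA × BO → offspring phenotypes: 1/2 A, 1/2 AB.
So P(type A) = 1/2.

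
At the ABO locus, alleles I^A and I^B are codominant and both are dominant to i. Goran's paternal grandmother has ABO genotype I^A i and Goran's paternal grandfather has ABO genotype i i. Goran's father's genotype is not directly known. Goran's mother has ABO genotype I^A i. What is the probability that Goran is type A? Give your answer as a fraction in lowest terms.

5/8

Goran's father's ABO genotype from I^A i × i i: 1/2 I^A i, 1/2 i i.
Crossing each possibility with the mother I^A i and summing P(type A): 1/2·3/4 + 1/2·1/2 = 5/8.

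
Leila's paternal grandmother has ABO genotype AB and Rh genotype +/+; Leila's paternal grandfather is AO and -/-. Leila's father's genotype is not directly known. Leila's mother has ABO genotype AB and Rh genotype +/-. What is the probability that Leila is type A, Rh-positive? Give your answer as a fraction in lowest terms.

9/32

Leila's father's ABO genotype from AB × AO: 1/4 AA, 1/4 AB, 1/4 AO, 1/4 BO.
Crossing each possibility with the mother AB and summing P(type A): 1/4·1/2 + 1/4·1/4 + 1/4·1/2 + 1/4·1/4 = 3/8.
Similarly for Rh via the father's Rh distribution: P(Rh+) = 3/4.
Independent loci: 3/8 × 3/4 = 9/32.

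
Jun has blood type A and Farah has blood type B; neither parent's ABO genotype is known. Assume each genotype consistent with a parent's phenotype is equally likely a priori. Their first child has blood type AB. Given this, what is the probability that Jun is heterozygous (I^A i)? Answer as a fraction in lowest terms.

Possible genotypes: Jun ∈ {I^A I^A, I^A i}; Farah ∈ {I^B I^B, I^B i}.
Weight each parental genotype pair by prior × P(type-AB child):
  I^A I^A × I^B I^B: posterior weight 4/9.
  I^A I^A × I^B i: posterior weight 2/9.
  I^A i × I^B I^B: posterior weight 2/9.
  I^A i × I^B i: posterior weight 1/9.
Sum the posterior weight over pairs where Jun is I^A i: 1/3.

1/3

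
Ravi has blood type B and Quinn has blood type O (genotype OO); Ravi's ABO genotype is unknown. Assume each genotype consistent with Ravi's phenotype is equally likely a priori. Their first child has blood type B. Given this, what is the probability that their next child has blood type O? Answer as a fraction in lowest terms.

1/6

Possible genotypes: Ravi ∈ {BB, BO}; Quinn ∈ {OO}.
Weight each parental genotype pair by prior × P(type-B child):
  BB × OO: posterior weight 2/3; P(next child type O) = 0.
  BO × OO: posterior weight 1/3; P(next child type O) = 1/2.
Weighted sum = 1/6.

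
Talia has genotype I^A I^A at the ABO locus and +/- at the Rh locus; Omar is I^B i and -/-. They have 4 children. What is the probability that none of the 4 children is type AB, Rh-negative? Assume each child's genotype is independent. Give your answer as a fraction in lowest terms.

ABO cross I^A I^A × I^B i → 1/2 A, 1/2 AB.
Rh cross +/- × -/- → 1/2 Rh+, 1/2 Rh-; so P(type AB, Rh-negative) = 1/2 × 1/2 = 1/4 per child.
P(not type AB, Rh-negative) = 3/4 for one child; (3/4)^4 = 81/256.

81/256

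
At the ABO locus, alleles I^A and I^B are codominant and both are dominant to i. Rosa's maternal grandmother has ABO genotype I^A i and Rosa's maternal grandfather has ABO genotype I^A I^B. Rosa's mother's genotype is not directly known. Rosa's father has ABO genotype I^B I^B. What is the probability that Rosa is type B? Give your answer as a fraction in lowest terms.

Rosa's mother's ABO genotype from I^A i × I^A I^B: 1/4 I^A I^A, 1/4 I^A I^B, 1/4 I^A i, 1/4 I^B i.
Crossing each possibility with the father I^B I^B and summing P(type B): 1/4·0 + 1/4·1/2 + 1/4·1/2 + 1/4·1 = 1/2.

1/2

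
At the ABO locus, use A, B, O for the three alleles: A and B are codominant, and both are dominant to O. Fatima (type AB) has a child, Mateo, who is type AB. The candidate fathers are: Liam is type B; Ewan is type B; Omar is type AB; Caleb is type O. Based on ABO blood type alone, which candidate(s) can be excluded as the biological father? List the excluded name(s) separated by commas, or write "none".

Caleb

A candidate is excluded only if no genotype consistent with his phenotype could produce a type AB child with a type AB mother.
Caleb (type O): no genotype consistent with that phenotype can produce a type-AB child with a type-AB mother.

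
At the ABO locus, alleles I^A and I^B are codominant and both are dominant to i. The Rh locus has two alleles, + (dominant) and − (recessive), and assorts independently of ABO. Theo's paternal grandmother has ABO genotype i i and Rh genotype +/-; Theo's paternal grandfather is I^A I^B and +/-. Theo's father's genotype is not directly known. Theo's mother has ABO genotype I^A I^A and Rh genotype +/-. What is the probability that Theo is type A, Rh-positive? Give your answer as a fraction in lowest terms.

9/16

Theo's father's ABO genotype from i i × I^A I^B: 1/2 I^A i, 1/2 I^B i.
Crossing each possibility with the mother I^A I^A and summing P(type A): 1/2·1 + 1/2·1/2 = 3/4.
Similarly for Rh via the father's Rh distribution: P(Rh+) = 3/4.
Independent loci: 3/4 × 3/4 = 9/16.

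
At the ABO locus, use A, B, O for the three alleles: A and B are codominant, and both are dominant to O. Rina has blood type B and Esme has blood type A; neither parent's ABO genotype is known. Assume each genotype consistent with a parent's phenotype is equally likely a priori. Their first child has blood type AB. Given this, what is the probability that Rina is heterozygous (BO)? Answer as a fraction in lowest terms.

Possible genotypes: Rina ∈ {BB, BO}; Esme ∈ {AA, AO}.
Weight each parental genotype pair by prior × P(type-AB child):
  BB × AA: posterior weight 4/9.
  BB × AO: posterior weight 2/9.
  BO × AA: posterior weight 2/9.
  BO × AO: posterior weight 1/9.
Sum the posterior weight over pairs where Rina is BO: 1/3.

1/3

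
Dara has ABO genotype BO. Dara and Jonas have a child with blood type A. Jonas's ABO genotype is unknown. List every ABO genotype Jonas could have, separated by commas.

AA, AB, AO

For each candidate genotype of Jonas, check whether crossing it with BO can produce every observed child phenotype.
  AA → possible child types {A, AB} ✓
  AB → possible child types {A, B, AB} ✓
  AO → possible child types {O, A, B, AB} ✓
  BB → possible child types {B} ✗
  BO → possible child types {O, B} ✗
  OO → possible child types {O, B} ✗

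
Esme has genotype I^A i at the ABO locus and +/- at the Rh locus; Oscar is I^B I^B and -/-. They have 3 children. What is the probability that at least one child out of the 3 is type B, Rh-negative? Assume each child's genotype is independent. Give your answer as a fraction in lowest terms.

37/64

ABO cross I^A i × I^B I^B → 1/2 B, 1/2 AB.
Rh cross +/- × -/- → 1/2 Rh+, 1/2 Rh-; so P(type B, Rh-negative) = 1/2 × 1/2 = 1/4 per child.
P(none) = (3/4)^3 = 27/64; P(at least one) = 1 − 27/64 = 37/64.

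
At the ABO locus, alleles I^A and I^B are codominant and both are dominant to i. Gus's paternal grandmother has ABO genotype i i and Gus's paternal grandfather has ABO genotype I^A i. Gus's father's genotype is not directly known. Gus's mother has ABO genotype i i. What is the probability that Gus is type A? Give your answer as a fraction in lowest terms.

1/4

Gus's father's ABO genotype from i i × I^A i: 1/2 I^A i, 1/2 i i.
Crossing each possibility with the mother i i and summing P(type A): 1/2·1/2 + 1/2·0 = 1/4.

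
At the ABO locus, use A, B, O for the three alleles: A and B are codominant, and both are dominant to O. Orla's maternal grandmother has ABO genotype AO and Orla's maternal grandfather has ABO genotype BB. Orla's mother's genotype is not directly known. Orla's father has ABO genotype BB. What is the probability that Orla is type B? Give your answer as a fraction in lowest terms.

3/4

Orla's mother's ABO genotype from AO × BB: 1/2 AB, 1/2 BO.
Crossing each possibility with the father BB and summing P(type B): 1/2·1/2 + 1/2·1 = 3/4.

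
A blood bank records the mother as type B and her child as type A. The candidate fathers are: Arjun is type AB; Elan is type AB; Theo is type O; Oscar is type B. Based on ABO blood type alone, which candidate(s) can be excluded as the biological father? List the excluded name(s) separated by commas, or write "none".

A candidate is excluded only if no genotype consistent with his phenotype could produce a type A child with a type B mother.
Theo (type O): no genotype consistent with that phenotype can produce a type-A child with a type-B mother.
Oscar (type B): no genotype consistent with that phenotype can produce a type-A child with a type-B mother.

Theo, Oscar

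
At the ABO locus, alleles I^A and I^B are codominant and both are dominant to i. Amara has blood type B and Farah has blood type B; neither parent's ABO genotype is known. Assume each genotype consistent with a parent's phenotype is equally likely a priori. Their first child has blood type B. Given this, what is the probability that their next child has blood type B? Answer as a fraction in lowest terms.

Possible genotypes: Amara ∈ {I^B I^B, I^B i}; Farah ∈ {I^B I^B, I^B i}.
Weight each parental genotype pair by prior × P(type-B child):
  I^B I^B × I^B I^B: posterior weight 4/15; P(next child type B) = 1.
  I^B I^B × I^B i: posterior weight 4/15; P(next child type B) = 1.
  I^B i × I^B I^B: posterior weight 4/15; P(next child type B) = 1.
  I^B i × I^B i: posterior weight 1/5; P(next child type B) = 3/4.
Weighted sum = 19/20.

19/20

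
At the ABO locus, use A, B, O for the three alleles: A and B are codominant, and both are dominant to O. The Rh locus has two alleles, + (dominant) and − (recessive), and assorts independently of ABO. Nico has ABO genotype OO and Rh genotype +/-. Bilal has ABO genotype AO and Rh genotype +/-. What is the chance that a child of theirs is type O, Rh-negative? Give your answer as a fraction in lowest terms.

1/8

ABO cross OO × AO → offspring phenotypes: 1/2 O, 1/2 A.
Rh cross +/- × +/- → 3/4 Rh+, 1/4 Rh-.
Independent loci: P(type O, Rh-negative) = 1/2 × 1/4 = 1/8.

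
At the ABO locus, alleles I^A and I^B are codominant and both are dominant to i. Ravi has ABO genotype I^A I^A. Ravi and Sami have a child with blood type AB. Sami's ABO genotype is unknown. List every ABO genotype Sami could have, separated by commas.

For each candidate genotype of Sami, check whether crossing it with I^A I^A can produce every observed child phenotype.
  I^A I^A → possible child types {A} ✗
  I^A I^B → possible child types {A, AB} ✓
  I^A i → possible child types {A} ✗
  I^B I^B → possible child types {AB} ✓
  I^B i → possible child types {A, AB} ✓
  i i → possible child types {A} ✗

I^A I^B, I^B I^B, I^B i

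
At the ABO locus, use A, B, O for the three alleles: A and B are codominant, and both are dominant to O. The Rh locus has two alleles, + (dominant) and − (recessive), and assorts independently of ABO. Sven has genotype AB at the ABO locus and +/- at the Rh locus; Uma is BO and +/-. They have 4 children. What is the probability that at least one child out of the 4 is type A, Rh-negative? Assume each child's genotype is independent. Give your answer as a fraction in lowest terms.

ABO cross AB × BO → 1/4 A, 1/2 B, 1/4 AB.
Rh cross +/- × +/- → 3/4 Rh+, 1/4 Rh-; so P(type A, Rh-negative) = 1/4 × 1/4 = 1/16 per child.
P(none) = (15/16)^4 = 50625/65536; P(at least one) = 1 − 50625/65536 = 14911/65536.

14911/65536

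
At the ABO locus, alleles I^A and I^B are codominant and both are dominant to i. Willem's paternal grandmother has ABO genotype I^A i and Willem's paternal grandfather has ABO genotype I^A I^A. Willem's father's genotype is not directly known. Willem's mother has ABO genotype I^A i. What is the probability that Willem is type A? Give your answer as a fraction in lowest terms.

Willem's father's ABO genotype from I^A i × I^A I^A: 1/2 I^A I^A, 1/2 I^A i.
Crossing each possibility with the mother I^A i and summing P(type A): 1/2·1 + 1/2·3/4 = 7/8.

7/8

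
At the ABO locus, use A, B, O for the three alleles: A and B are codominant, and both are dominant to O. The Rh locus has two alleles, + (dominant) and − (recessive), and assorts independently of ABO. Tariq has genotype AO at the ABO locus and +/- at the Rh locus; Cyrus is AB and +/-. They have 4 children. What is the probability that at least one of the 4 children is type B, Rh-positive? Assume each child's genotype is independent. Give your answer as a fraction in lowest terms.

ABO cross AO × AB → 1/2 A, 1/4 B, 1/4 AB.
Rh cross +/- × +/- → 3/4 Rh+, 1/4 Rh-; so P(type B, Rh-positive) = 1/4 × 3/4 = 3/16 per child.
P(none) = (13/16)^4 = 28561/65536; P(at least one) = 1 − 28561/65536 = 36975/65536.

36975/65536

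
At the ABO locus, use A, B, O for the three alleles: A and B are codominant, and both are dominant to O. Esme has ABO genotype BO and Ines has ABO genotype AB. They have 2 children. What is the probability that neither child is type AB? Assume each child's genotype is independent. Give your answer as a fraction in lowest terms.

9/16

ABO cross BO × AB → 1/4 A, 1/2 B, 1/4 AB.
So P(type AB) = 1/4 per child.
P(not type AB) = 3/4 for one child; (3/4)^2 = 9/16.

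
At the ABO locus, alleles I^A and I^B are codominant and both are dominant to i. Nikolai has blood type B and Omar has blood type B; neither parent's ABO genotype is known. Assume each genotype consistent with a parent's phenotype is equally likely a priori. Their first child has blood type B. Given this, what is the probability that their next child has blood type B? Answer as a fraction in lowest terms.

Possible genotypes: Nikolai ∈ {I^B I^B, I^B i}; Omar ∈ {I^B I^B, I^B i}.
Weight each parental genotype pair by prior × P(type-B child):
  I^B I^B × I^B I^B: posterior weight 4/15; P(next child type B) = 1.
  I^B I^B × I^B i: posterior weight 4/15; P(next child type B) = 1.
  I^B i × I^B I^B: posterior weight 4/15; P(next child type B) = 1.
  I^B i × I^B i: posterior weight 1/5; P(next child type B) = 3/4.
Weighted sum = 19/20.

19/20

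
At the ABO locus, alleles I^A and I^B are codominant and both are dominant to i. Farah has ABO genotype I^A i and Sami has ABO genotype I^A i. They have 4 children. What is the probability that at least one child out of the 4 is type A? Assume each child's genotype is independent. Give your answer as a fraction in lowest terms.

255/256

ABO cross I^A i × I^A i → 1/4 O, 3/4 A.
So P(type A) = 3/4 per child.
P(none) = (1/4)^4 = 1/256; P(at least one) = 1 − 1/256 = 255/256.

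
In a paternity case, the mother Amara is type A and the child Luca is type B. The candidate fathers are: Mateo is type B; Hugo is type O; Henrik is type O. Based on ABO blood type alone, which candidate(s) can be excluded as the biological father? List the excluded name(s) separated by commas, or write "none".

Hugo, Henrik

A candidate is excluded only if no genotype consistent with his phenotype could produce a type B child with a type A mother.
Hugo (type O): no genotype consistent with that phenotype can produce a type-B child with a type-A mother.
Henrik (type O): no genotype consistent with that phenotype can produce a type-B child with a type-A mother.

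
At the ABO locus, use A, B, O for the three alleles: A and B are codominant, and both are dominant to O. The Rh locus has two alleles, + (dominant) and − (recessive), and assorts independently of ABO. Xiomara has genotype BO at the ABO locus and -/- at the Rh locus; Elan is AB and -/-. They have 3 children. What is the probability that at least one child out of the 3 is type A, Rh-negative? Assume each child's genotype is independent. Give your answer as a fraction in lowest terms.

ABO cross BO × AB → 1/4 A, 1/2 B, 1/4 AB.
Rh cross -/- × -/- → 1 Rh-; so P(type A, Rh-negative) = 1/4 × 1 = 1/4 per child.
P(none) = (3/4)^3 = 27/64; P(at least one) = 1 − 27/64 = 37/64.

37/64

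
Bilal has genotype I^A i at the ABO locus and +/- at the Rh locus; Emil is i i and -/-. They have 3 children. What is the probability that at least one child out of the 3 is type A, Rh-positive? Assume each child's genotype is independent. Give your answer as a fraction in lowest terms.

ABO cross I^A i × i i → 1/2 O, 1/2 A.
Rh cross +/- × -/- → 1/2 Rh+, 1/2 Rh-; so P(type A, Rh-positive) = 1/2 × 1/2 = 1/4 per child.
P(none) = (3/4)^3 = 27/64; P(at least one) = 1 − 27/64 = 37/64.

37/64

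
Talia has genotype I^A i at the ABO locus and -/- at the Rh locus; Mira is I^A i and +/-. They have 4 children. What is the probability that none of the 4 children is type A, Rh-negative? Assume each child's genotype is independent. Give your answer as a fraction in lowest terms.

ABO cross I^A i × I^A i → 1/4 O, 3/4 A.
Rh cross -/- × +/- → 1/2 Rh+, 1/2 Rh-; so P(type A, Rh-negative) = 3/4 × 1/2 = 3/8 per child.
P(not type A, Rh-negative) = 5/8 for one child; (5/8)^4 = 625/4096.

625/4096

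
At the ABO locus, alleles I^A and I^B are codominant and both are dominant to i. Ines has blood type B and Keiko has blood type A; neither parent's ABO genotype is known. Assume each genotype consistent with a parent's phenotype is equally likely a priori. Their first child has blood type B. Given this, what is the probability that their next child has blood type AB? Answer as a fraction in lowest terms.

Possible genotypes: Ines ∈ {I^B I^B, I^B i}; Keiko ∈ {I^A I^A, I^A i}.
Weight each parental genotype pair by prior × P(type-B child):
  I^B I^B × I^A i: posterior weight 2/3; P(next child type AB) = 1/2.
  I^B i × I^A i: posterior weight 1/3; P(next child type AB) = 1/4.
Weighted sum = 5/12.

5/12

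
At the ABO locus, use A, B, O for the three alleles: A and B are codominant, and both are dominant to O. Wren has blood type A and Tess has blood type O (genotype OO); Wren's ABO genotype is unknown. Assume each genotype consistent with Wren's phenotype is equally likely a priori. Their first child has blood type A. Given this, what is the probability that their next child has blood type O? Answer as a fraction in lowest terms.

Possible genotypes: Wren ∈ {AA, AO}; Tess ∈ {OO}.
Weight each parental genotype pair by prior × P(type-A child):
  AA × OO: posterior weight 2/3; P(next child type O) = 0.
  AO × OO: posterior weight 1/3; P(next child type O) = 1/2.
Weighted sum = 1/6.

1/6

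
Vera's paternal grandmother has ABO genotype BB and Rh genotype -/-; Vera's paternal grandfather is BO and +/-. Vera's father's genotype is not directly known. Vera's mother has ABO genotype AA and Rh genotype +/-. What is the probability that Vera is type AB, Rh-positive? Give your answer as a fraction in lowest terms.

Vera's father's ABO genotype from BB × BO: 1/2 BB, 1/2 BO.
Crossing each possibility with the mother AA and summing P(type AB): 1/2·1 + 1/2·1/2 = 3/4.
Similarly for Rh via the father's Rh distribution: P(Rh+) = 5/8.
Independent loci: 3/4 × 5/8 = 15/32.

15/32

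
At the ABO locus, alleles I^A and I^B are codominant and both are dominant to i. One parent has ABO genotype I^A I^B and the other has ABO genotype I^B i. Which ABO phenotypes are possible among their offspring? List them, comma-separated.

Gametes from I^A I^B × I^B i give offspring ABO genotypes I^A I^B, I^A i, I^B I^B, I^B i, i.e. phenotypes A, B, AB.

A, B, AB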